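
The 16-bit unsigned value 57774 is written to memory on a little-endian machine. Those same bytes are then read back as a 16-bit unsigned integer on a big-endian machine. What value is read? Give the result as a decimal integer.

44769

57774 in 16-bit hexadecimal is 0xE1AE.
Stored little-endian, the bytes at ascending addresses are AE E1.
Read back as big-endian, the last byte is least significant, giving 0xAEE1.
0xAEE1 = 44769.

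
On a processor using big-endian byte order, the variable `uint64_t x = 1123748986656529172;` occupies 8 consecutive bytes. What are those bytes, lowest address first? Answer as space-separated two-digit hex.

0F 98 5B BF DE 5E 1B 14

1123748986656529172 in hexadecimal, padded to 64 bits, is 0x0F985BBFDE5E1B14.
Split into bytes (most-significant first): 0F 98 5B BF DE 5E 1B 14.
In big-endian order the high byte comes first in memory.
So the memory order matches the most-significant-first order: 0F 98 5B BF DE 5E 1B 14.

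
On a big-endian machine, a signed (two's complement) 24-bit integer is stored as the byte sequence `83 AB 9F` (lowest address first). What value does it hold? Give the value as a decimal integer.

Big-endian stores the most-significant byte at the lowest address.
The bytes are already most-significant first: 0x83AB9F.
Top bit is set, so as a signed 24-bit value this is 0x83AB9F − 2^24 = -8148065.

-8148065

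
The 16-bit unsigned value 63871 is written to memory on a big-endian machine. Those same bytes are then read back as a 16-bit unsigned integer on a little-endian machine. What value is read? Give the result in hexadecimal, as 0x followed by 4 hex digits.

0x7FF9

63871 in 16-bit hexadecimal is 0xF97F.
Stored big-endian, the bytes at ascending addresses are F9 7F.
Read back as little-endian, the first byte is least significant, giving 0x7FF9.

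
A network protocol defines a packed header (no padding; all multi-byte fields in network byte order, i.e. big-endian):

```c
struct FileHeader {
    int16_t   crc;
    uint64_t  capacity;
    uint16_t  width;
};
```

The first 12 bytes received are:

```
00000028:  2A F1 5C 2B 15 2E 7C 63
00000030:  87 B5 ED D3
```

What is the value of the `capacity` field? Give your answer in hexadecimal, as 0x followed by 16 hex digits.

0x5C2B152E7C6387B5

`capacity` follows `crc` (2 bytes), so it starts at byte offset 2 and occupies 8 bytes.
Bytes at offsets 2..9: 5C 2B 15 2E 7C 63 87 B5.
Big-endian: lowest address holds the most-significant byte.
The bytes are already most-significant first: 0x5C2B152E7C6387B5.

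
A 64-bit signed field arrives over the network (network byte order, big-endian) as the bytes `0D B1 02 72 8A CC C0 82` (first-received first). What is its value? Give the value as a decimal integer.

986572484349051010

Big-endian stores the most-significant byte at the lowest address.
The bytes are already most-significant first: 0x0DB102728ACCC082.
0x0DB102728ACCC082 = 986572484349051010.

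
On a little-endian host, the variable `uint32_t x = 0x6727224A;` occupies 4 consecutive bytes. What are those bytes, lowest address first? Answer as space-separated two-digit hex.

4A 22 27 67

Split into bytes (most-significant first): 67 27 22 4A.
In little-endian order the low byte comes first in memory.
So at ascending addresses the bytes are 4A 22 27 67.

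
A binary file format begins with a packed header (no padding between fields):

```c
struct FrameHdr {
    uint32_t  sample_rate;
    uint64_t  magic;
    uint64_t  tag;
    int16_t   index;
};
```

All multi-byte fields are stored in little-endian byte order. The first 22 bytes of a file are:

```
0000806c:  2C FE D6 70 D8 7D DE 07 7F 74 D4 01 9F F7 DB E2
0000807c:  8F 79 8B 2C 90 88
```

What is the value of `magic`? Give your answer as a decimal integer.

`magic` follows `sample_rate` (4 bytes), so it starts at byte offset 4 and occupies 8 bytes.
Bytes at offsets 4..11: D8 7D DE 07 7F 74 D4 01.
In little-endian order the low byte comes first in memory.
Reassemble most-significant byte first: 01 D4 74 7F 07 DE 7D D8 → 0x01D4747F07DE7DD8.
0x01D4747F07DE7DD8 = 131858378042277336.

131858378042277336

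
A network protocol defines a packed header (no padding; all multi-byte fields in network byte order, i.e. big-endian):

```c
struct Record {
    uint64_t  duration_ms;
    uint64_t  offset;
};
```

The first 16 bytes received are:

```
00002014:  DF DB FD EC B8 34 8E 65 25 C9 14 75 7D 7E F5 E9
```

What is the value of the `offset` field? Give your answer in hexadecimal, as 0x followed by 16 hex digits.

0x25C914757D7EF5E9

`offset` follows `duration_ms` (8 bytes), so it starts at byte offset 8 and occupies 8 bytes.
Bytes at offsets 8..15: 25 C9 14 75 7D 7E F5 E9.
Big-endian stores the most-significant byte at the lowest address.
The bytes are already most-significant first: 0x25C914757D7EF5E9.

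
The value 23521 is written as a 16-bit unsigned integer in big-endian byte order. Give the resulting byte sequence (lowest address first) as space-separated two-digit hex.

5B E1

23521 in hexadecimal, padded to 16 bits, is 0x5BE1.
Split into bytes (most-significant first): 5B E1.
Big-endian: lowest address holds the most-significant byte.
So the memory order matches the most-significant-first order: 5B E1.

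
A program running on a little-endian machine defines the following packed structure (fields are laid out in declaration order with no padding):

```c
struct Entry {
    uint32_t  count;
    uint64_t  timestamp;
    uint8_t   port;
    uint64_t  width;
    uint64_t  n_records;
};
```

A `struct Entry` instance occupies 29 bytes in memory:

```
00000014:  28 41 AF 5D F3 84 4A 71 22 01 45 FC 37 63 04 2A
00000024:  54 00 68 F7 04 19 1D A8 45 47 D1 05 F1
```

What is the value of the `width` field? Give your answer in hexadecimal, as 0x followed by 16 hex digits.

0x04F76800542A0463

`width` follows `count` (4 B), `timestamp` (8 B), `port` (1 B), so it starts at offset 4 + 8 + 1 = 13 and occupies 8 bytes.
Bytes at offsets 13..20: 63 04 2A 54 00 68 F7 04.
In little-endian order the low byte comes first in memory.
Reassemble most-significant byte first: 04 F7 68 00 54 2A 04 63 → 0x04F76800542A0463.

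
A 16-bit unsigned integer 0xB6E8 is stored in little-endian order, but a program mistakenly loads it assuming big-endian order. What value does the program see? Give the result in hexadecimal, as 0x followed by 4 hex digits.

Stored little-endian, the bytes at ascending addresses are E8 B6.
Read back as big-endian, the last byte is least significant, giving 0xE8B6.

0xE8B6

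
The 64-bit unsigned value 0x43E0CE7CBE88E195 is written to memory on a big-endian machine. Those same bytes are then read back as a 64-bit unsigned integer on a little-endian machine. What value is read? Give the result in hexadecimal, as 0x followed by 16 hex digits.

0x95E188BE7CCEE043

Stored big-endian, the bytes at ascending addresses are 43 E0 CE 7C BE 88 E1 95.
Read back as little-endian, the first byte is least significant, giving 0x95E188BE7CCEE043.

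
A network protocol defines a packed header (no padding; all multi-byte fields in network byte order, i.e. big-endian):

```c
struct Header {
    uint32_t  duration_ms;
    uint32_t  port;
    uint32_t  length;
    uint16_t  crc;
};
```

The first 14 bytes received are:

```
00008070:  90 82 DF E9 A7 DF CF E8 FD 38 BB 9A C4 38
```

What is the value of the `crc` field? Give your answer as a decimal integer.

50232

`crc` follows `duration_ms` (4 B), `port` (4 B), `length` (4 B), so it starts at offset 4 + 4 + 4 = 12 and occupies 2 bytes.
Bytes at offsets 12..13: C4 38.
Big-endian stores the most-significant byte at the lowest address.
The bytes are already most-significant first: 0xC438.
0xC438 = 50232.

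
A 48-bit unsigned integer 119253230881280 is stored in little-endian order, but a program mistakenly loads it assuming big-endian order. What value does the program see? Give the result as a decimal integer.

44959692140

119253230881280 in 48-bit hexadecimal is 0x6C75CE770A00.
Stored little-endian, the bytes at ascending addresses are 00 0A 77 CE 75 6C.
Read back as big-endian, the last byte is least significant, giving 0x000A77CE756C.
0x000A77CE756C = 44959692140.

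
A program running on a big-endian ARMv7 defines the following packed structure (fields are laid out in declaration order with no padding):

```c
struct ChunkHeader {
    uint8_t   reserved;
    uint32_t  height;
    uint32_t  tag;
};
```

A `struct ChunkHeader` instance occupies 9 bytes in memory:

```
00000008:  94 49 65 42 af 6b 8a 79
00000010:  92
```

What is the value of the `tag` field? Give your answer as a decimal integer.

1804237202

`tag` follows `reserved` (1 B), `height` (4 B), so it starts at offset 1 + 4 = 5 and occupies 4 bytes.
Bytes at offsets 5..8: 6B 8A 79 92.
Big-endian: lowest address holds the most-significant byte.
The bytes are already most-significant first: 0x6B8A7992.
0x6B8A7992 = 1804237202.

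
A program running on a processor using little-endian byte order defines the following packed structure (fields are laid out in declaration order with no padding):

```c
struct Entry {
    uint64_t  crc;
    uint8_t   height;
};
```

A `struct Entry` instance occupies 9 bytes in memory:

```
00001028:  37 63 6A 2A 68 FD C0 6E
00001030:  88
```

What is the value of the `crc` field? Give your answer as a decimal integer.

7980657163530560311

`crc` is the first field, at byte offset 0, occupying 8 bytes.
Bytes at offsets 0..7: 37 63 6A 2A 68 FD C0 6E.
In little-endian order the low byte comes first in memory.
Reassemble most-significant byte first: 6E C0 FD 68 2A 6A 63 37 → 0x6EC0FD682A6A6337.
0x6EC0FD682A6A6337 = 7980657163530560311.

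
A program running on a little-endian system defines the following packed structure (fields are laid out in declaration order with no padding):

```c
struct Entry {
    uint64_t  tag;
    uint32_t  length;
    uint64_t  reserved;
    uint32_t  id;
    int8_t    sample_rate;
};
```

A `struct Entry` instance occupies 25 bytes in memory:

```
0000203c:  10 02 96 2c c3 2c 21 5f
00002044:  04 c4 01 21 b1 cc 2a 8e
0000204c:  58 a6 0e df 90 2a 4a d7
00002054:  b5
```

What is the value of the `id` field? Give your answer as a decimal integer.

`id` follows `tag` (8 B), `length` (4 B), `reserved` (8 B), so it starts at offset 8 + 4 + 8 = 20 and occupies 4 bytes.
Bytes at offsets 20..23: 90 2A 4A D7.
Little-endian: lowest address holds the least-significant byte.
Reassemble most-significant byte first: D7 4A 2A 90 → 0xD74A2A90.
0xD74A2A90 = 3611962000.

3611962000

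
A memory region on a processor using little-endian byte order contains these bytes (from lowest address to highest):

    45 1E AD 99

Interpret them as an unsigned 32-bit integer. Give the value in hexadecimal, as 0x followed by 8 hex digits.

0x99AD1E45

In little-endian order the low byte comes first in memory.
Reassemble most-significant byte first: 99 AD 1E 45 → 0x99AD1E45.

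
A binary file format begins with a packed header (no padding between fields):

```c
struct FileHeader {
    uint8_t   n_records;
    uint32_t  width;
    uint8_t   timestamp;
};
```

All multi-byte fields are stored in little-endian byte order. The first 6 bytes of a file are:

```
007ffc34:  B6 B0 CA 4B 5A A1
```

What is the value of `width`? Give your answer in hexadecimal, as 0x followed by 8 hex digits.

`width` follows `n_records` (1 byte), so it starts at byte offset 1 and occupies 4 bytes.
Bytes at offsets 1..4: B0 CA 4B 5A.
Little-endian stores the least-significant byte at the lowest address.
Reassemble most-significant byte first: 5A 4B CA B0 → 0x5A4BCAB0.

0x5A4BCAB0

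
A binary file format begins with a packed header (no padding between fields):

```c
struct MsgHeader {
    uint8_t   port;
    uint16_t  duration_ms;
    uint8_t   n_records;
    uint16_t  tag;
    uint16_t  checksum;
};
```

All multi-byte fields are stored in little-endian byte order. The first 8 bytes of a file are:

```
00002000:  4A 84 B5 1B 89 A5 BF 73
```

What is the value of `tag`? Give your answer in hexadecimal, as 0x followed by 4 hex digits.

0xA589

`tag` follows `port` (1 B), `duration_ms` (2 B), `n_records` (1 B), so it starts at offset 1 + 2 + 1 = 4 and occupies 2 bytes.
Bytes at offsets 4..5: 89 A5.
Little-endian: lowest address holds the least-significant byte.
Reassemble most-significant byte first: A5 89 → 0xA589.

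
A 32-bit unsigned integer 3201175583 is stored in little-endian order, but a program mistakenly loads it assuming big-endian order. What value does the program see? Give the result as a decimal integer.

521195198

3201175583 in 32-bit hexadecimal is 0xBECE101F.
Stored little-endian, the bytes at ascending addresses are 1F 10 CE BE.
Read back as big-endian, the last byte is least significant, giving 0x1F10CEBE.
0x1F10CEBE = 521195198.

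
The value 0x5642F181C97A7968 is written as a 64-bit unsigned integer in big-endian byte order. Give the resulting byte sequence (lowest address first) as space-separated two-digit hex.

Split into bytes (most-significant first): 56 42 F1 81 C9 7A 79 68.
In big-endian order the high byte comes first in memory.
So the memory order matches the most-significant-first order: 56 42 F1 81 C9 7A 79 68.

56 42 F1 81 C9 7A 79 68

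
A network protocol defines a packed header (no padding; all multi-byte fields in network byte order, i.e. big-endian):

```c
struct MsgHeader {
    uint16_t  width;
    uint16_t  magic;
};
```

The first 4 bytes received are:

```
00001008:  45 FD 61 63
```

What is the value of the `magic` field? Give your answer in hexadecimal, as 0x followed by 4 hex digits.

0x6163

`magic` follows `width` (2 bytes), so it starts at byte offset 2 and occupies 2 bytes.
Bytes at offsets 2..3: 61 63.
Big-endian: lowest address holds the most-significant byte.
The bytes are already most-significant first: 0x6163.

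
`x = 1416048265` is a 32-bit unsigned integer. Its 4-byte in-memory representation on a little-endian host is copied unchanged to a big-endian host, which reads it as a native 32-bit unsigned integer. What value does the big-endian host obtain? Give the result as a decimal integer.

2301519700

1416048265 in 32-bit hexadecimal is 0x54672E89.
Stored little-endian, the bytes at ascending addresses are 89 2E 67 54.
Read back as big-endian, the last byte is least significant, giving 0x892E6754.
0x892E6754 = 2301519700.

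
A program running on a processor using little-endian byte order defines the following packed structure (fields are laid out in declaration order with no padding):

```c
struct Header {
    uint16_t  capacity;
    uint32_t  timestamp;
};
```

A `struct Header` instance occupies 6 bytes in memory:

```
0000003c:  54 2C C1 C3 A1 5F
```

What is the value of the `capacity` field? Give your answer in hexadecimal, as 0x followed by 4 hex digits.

0x2C54

`capacity` is the first field, at byte offset 0, occupying 2 bytes.
Bytes at offsets 0..1: 54 2C.
Little-endian: lowest address holds the least-significant byte.
Reassemble most-significant byte first: 2C 54 → 0x2C54.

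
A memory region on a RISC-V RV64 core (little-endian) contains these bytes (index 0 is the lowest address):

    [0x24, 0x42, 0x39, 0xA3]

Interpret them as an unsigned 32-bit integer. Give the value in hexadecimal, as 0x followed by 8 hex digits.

In little-endian order the low byte comes first in memory.
Reassemble most-significant byte first: A3 39 42 24 → 0xA3394224.

0xA3394224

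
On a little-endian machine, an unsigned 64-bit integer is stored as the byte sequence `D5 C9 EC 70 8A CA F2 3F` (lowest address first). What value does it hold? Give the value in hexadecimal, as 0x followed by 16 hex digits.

0x3FF2CA8A70ECC9D5

In little-endian order the low byte comes first in memory.
Reassemble most-significant byte first: 3F F2 CA 8A 70 EC C9 D5 → 0x3FF2CA8A70ECC9D5.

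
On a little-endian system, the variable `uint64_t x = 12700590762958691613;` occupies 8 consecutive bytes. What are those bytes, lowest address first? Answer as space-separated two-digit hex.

12700590762958691613 in hexadecimal, padded to 64 bits, is 0xB04190021FC29D1D.
Split into bytes (most-significant first): B0 41 90 02 1F C2 9D 1D.
Little-endian: lowest address holds the least-significant byte.
So at ascending addresses the bytes are 1D 9D C2 1F 02 90 41 B0.

1D 9D C2 1F 02 90 41 B0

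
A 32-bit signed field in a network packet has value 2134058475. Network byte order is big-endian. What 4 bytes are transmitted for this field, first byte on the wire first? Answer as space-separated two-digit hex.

7F 33 25 EB

2134058475 in hexadecimal, padded to 32 bits, is 0x7F3325EB.
Split into bytes (most-significant first): 7F 33 25 EB.
In big-endian order the high byte comes first in memory.
So the memory order matches the most-significant-first order: 7F 33 25 EB.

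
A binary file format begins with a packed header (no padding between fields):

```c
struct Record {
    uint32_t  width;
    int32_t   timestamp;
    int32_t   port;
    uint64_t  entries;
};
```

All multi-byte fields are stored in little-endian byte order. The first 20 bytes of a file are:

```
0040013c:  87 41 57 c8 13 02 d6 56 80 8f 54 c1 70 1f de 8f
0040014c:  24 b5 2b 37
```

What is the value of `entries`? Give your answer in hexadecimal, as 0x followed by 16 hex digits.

0x372BB5248FDE1F70

`entries` follows `width` (4 B), `timestamp` (4 B), `port` (4 B), so it starts at offset 4 + 4 + 4 = 12 and occupies 8 bytes.
Bytes at offsets 12..19: 70 1F DE 8F 24 B5 2B 37.
Little-endian: lowest address holds the least-significant byte.
Reassemble most-significant byte first: 37 2B B5 24 8F DE 1F 70 → 0x372BB5248FDE1F70.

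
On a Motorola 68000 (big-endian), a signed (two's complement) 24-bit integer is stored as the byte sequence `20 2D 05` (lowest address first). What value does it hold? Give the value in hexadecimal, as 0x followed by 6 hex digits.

0x202D05

In big-endian order the high byte comes first in memory.
The bytes are already most-significant first: 0x202D05.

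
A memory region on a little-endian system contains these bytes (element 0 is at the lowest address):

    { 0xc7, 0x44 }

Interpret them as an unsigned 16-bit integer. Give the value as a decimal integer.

17607

Little-endian stores the least-significant byte at the lowest address.
Reassemble most-significant byte first: 44 C7 → 0x44C7.
0x44C7 = 17607.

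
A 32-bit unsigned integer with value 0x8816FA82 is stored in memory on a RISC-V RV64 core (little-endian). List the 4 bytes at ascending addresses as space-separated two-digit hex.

Split into bytes (most-significant first): 88 16 FA 82.
In little-endian order the low byte comes first in memory.
So at ascending addresses the bytes are 82 FA 16 88.

82 FA 16 88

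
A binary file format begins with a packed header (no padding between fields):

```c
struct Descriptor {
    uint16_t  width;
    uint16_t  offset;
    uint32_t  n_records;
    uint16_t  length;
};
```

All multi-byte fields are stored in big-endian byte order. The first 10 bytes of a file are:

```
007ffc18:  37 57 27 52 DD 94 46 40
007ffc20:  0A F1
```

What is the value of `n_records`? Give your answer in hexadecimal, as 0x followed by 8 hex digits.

`n_records` follows `width` (2 B), `offset` (2 B), so it starts at offset 2 + 2 = 4 and occupies 4 bytes.
Bytes at offsets 4..7: DD 94 46 40.
Big-endian: lowest address holds the most-significant byte.
The bytes are already most-significant first: 0xDD944640.

0xDD944640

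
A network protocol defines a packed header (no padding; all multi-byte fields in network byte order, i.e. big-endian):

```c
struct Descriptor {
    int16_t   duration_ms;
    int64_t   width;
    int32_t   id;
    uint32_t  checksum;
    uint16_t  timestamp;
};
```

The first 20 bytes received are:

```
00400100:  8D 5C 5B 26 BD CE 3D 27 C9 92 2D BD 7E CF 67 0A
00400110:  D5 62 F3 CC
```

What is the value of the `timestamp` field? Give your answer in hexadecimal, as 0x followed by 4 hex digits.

`timestamp` follows `duration_ms` (2 B), `width` (8 B), `id` (4 B), `checksum` (4 B), so it starts at offset 2 + 8 + 4 + 4 = 18 and occupies 2 bytes.
Bytes at offsets 18..19: F3 CC.
Big-endian: lowest address holds the most-significant byte.
The bytes are already most-significant first: 0xF3CC.

0xF3CC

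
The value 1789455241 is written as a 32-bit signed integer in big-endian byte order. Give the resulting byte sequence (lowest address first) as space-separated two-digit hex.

1789455241 in hexadecimal, padded to 32 bits, is 0x6AA8EB89.
Split into bytes (most-significant first): 6A A8 EB 89.
Big-endian: lowest address holds the most-significant byte.
So the memory order matches the most-significant-first order: 6A A8 EB 89.

6A A8 EB 89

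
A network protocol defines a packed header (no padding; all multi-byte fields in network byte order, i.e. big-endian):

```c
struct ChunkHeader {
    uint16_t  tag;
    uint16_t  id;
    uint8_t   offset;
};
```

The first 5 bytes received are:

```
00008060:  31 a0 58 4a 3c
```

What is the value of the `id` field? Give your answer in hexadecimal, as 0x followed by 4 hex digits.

0x584A

`id` follows `tag` (2 bytes), so it starts at byte offset 2 and occupies 2 bytes.
Bytes at offsets 2..3: 58 4A.
Big-endian stores the most-significant byte at the lowest address.
The bytes are already most-significant first: 0x584A.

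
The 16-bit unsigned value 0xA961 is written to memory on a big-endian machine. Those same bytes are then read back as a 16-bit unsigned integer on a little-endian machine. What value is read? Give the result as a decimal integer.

Stored big-endian, the bytes at ascending addresses are A9 61.
Read back as little-endian, the first byte is least significant, giving 0x61A9.
0x61A9 = 25001.

25001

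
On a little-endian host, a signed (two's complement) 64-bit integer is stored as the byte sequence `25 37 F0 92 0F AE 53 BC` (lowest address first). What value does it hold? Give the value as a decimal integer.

Little-endian stores the least-significant byte at the lowest address.
Reassemble most-significant byte first: BC 53 AE 0F 92 F0 37 25 → 0xBC53AE0F92F03725.
Top bit is set, so as a signed 64-bit value this is 0xBC53AE0F92F03725 − 2^64 = -4876362589599156443.

-4876362589599156443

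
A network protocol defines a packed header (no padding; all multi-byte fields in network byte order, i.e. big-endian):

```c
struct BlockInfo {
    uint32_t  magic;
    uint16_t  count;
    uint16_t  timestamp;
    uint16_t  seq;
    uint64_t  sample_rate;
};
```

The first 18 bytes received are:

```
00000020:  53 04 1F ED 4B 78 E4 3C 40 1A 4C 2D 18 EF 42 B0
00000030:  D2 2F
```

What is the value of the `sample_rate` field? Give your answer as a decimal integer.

5489070936729637423

`sample_rate` follows `magic` (4 B), `count` (2 B), `timestamp` (2 B), `seq` (2 B), so it starts at offset 4 + 2 + 2 + 2 = 10 and occupies 8 bytes.
Bytes at offsets 10..17: 4C 2D 18 EF 42 B0 D2 2F.
Big-endian stores the most-significant byte at the lowest address.
The bytes are already most-significant first: 0x4C2D18EF42B0D22F.
0x4C2D18EF42B0D22F = 5489070936729637423.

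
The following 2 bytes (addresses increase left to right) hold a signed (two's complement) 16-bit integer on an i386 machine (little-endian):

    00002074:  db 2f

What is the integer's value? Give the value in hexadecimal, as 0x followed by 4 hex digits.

0x2FDB

In little-endian order the low byte comes first in memory.
Reassemble most-significant byte first: 2F DB → 0x2FDB.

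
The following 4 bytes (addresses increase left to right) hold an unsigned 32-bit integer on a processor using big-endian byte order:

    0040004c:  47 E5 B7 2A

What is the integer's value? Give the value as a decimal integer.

Big-endian: lowest address holds the most-significant byte.
The bytes are already most-significant first: 0x47E5B72A.
0x47E5B72A = 1206236970.

1206236970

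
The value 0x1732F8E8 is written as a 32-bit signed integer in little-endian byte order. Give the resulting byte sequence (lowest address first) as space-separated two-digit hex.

E8 F8 32 17

Split into bytes (most-significant first): 17 32 F8 E8.
In little-endian order the low byte comes first in memory.
So at ascending addresses the bytes are E8 F8 32 17.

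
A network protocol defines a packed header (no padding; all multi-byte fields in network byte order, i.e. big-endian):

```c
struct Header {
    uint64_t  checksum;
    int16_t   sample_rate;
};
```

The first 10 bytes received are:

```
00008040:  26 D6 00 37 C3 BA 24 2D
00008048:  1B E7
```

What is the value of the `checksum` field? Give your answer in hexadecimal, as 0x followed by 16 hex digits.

`checksum` is the first field, at byte offset 0, occupying 8 bytes.
Bytes at offsets 0..7: 26 D6 00 37 C3 BA 24 2D.
In big-endian order the high byte comes first in memory.
The bytes are already most-significant first: 0x26D60037C3BA242D.

0x26D60037C3BA242D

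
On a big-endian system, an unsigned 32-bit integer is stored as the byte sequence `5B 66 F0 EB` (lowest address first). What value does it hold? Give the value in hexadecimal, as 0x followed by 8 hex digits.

0x5B66F0EB

Big-endian stores the most-significant byte at the lowest address.
The bytes are already most-significant first: 0x5B66F0EB.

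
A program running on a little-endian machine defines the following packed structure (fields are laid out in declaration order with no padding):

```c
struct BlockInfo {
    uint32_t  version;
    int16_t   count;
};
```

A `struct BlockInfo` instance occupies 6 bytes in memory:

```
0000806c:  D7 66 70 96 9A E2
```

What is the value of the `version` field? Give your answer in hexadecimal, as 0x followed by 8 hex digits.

`version` is the first field, at byte offset 0, occupying 4 bytes.
Bytes at offsets 0..3: D7 66 70 96.
Little-endian: lowest address holds the least-significant byte.
Reassemble most-significant byte first: 96 70 66 D7 → 0x967066D7.

0x967066D7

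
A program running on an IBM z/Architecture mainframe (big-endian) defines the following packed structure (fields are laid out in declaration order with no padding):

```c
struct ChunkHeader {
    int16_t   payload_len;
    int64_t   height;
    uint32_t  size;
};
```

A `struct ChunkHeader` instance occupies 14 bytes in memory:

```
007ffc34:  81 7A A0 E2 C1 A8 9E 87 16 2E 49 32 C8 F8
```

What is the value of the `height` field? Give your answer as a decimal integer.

`height` follows `payload_len` (2 bytes), so it starts at byte offset 2 and occupies 8 bytes.
Bytes at offsets 2..9: A0 E2 C1 A8 9E 87 16 2E.
Big-endian stores the most-significant byte at the lowest address.
The bytes are already most-significant first: 0xA0E2C1A89E87162E.
Top bit is set, so as a signed 64-bit value this is 0xA0E2C1A89E87162E − 2^64 = -6853702752946153938.

-6853702752946153938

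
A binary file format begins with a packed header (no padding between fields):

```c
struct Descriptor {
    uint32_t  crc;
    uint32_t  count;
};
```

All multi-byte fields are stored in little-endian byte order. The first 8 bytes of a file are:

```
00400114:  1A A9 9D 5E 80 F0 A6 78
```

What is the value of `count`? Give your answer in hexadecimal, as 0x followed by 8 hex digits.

`count` follows `crc` (4 bytes), so it starts at byte offset 4 and occupies 4 bytes.
Bytes at offsets 4..7: 80 F0 A6 78.
Little-endian stores the least-significant byte at the lowest address.
Reassemble most-significant byte first: 78 A6 F0 80 → 0x78A6F080.

0x78A6F080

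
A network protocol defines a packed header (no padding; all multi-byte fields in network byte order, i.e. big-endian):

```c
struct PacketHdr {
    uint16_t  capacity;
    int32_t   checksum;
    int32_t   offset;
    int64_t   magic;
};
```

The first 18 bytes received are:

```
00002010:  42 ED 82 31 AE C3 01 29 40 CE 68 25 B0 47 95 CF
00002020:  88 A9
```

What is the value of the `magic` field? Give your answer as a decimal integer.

7504598175585372329

`magic` follows `capacity` (2 B), `checksum` (4 B), `offset` (4 B), so it starts at offset 2 + 4 + 4 = 10 and occupies 8 bytes.
Bytes at offsets 10..17: 68 25 B0 47 95 CF 88 A9.
Big-endian: lowest address holds the most-significant byte.
The bytes are already most-significant first: 0x6825B04795CF88A9.
0x6825B04795CF88A9 = 7504598175585372329.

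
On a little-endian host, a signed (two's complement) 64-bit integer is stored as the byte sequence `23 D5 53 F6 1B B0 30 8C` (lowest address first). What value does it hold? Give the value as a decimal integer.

Little-endian stores the least-significant byte at the lowest address.
Reassemble most-significant byte first: 8C 30 B0 1B F6 53 D5 23 → 0x8C30B01BF653D523.
Top bit is set, so as a signed 64-bit value this is 0x8C30B01BF653D523 − 2^64 = -8344976475374234333.

-8344976475374234333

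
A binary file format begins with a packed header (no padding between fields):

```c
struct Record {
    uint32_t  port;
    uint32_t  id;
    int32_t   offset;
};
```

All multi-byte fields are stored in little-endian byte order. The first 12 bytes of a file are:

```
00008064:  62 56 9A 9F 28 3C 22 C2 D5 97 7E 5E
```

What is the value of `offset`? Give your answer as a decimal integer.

`offset` follows `port` (4 B), `id` (4 B), so it starts at offset 4 + 4 = 8 and occupies 4 bytes.
Bytes at offsets 8..11: D5 97 7E 5E.
Little-endian stores the least-significant byte at the lowest address.
Reassemble most-significant byte first: 5E 7E 97 D5 → 0x5E7E97D5.
0x5E7E97D5 = 1585354709.

1585354709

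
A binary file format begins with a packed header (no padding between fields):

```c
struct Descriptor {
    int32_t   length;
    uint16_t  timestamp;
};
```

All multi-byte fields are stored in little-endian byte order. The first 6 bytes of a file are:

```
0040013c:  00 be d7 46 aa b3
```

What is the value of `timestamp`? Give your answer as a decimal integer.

45994

`timestamp` follows `length` (4 bytes), so it starts at byte offset 4 and occupies 2 bytes.
Bytes at offsets 4..5: AA B3.
In little-endian order the low byte comes first in memory.
Reassemble most-significant byte first: B3 AA → 0xB3AA.
0xB3AA = 45994.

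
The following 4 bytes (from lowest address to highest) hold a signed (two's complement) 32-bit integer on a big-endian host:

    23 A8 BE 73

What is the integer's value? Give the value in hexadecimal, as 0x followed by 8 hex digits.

0x23A8BE73

Big-endian: lowest address holds the most-significant byte.
The bytes are already most-significant first: 0x23A8BE73.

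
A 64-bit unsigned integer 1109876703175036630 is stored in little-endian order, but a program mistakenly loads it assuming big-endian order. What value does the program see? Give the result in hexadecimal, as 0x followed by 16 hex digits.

1109876703175036630 in 64-bit hexadecimal is 0x0F6712FB2D3ACED6.
Stored little-endian, the bytes at ascending addresses are D6 CE 3A 2D FB 12 67 0F.
Read back as big-endian, the last byte is least significant, giving 0xD6CE3A2DFB12670F.

0xD6CE3A2DFB12670F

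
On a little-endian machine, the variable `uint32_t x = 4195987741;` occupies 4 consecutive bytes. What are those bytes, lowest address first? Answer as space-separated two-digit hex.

4195987741 in hexadecimal, padded to 32 bits, is 0xFA19B11D.
Split into bytes (most-significant first): FA 19 B1 1D.
In little-endian order the low byte comes first in memory.
So at ascending addresses the bytes are 1D B1 19 FA.

1D B1 19 FA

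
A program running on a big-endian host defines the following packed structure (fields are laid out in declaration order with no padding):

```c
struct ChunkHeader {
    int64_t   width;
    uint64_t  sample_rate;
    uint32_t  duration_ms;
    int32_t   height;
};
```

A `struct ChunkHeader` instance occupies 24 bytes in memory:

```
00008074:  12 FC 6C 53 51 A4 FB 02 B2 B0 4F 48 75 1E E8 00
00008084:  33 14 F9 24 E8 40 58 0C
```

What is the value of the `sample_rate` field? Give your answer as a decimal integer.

`sample_rate` follows `width` (8 bytes), so it starts at byte offset 8 and occupies 8 bytes.
Bytes at offsets 8..15: B2 B0 4F 48 75 1E E8 00.
Big-endian stores the most-significant byte at the lowest address.
The bytes are already most-significant first: 0xB2B04F48751EE800.
0xB2B04F48751EE800 = 12875878507273447424.

12875878507273447424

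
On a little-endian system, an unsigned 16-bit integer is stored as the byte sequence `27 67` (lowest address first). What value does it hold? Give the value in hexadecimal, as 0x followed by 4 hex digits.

0x6727

In little-endian order the low byte comes first in memory.
Reassemble most-significant byte first: 67 27 → 0x6727.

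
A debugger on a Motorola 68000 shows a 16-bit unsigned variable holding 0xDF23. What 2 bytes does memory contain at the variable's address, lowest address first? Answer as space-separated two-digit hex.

DF 23

Split into bytes (most-significant first): DF 23.
In big-endian order the high byte comes first in memory.
So the memory order matches the most-significant-first order: DF 23.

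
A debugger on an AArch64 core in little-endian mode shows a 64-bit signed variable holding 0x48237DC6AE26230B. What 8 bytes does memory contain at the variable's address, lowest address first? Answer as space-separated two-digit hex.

0B 23 26 AE C6 7D 23 48

Split into bytes (most-significant first): 48 23 7D C6 AE 26 23 0B.
In little-endian order the low byte comes first in memory.
So at ascending addresses the bytes are 0B 23 26 AE C6 7D 23 48.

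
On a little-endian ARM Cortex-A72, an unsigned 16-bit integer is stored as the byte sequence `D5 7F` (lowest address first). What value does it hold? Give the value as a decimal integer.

32725

Little-endian: lowest address holds the least-significant byte.
Reassemble most-significant byte first: 7F D5 → 0x7FD5.
0x7FD5 = 32725.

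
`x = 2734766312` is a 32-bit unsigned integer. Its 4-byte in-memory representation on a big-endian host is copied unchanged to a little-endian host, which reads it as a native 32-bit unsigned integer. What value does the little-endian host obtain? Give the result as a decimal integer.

3895984547

2734766312 in 32-bit hexadecimal is 0xA30138E8.
Stored big-endian, the bytes at ascending addresses are A3 01 38 E8.
Read back as little-endian, the first byte is least significant, giving 0xE83801A3.
0xE83801A3 = 3895984547.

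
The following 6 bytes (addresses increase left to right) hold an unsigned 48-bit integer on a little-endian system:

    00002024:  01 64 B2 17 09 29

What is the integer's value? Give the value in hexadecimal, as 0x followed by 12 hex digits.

Little-endian: lowest address holds the least-significant byte.
Reassemble most-significant byte first: 29 09 17 B2 64 01 → 0x290917B26401.

0x290917B26401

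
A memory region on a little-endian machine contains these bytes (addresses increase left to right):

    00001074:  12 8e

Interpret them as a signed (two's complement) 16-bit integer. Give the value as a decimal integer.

-29166

Little-endian stores the least-significant byte at the lowest address.
Reassemble most-significant byte first: 8E 12 → 0x8E12.
Top bit is set, so as a signed 16-bit value this is 0x8E12 − 2^16 = -29166.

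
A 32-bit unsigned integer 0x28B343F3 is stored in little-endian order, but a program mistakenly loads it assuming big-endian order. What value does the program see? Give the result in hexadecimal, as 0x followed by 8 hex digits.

0xF343B328

Stored little-endian, the bytes at ascending addresses are F3 43 B3 28.
Read back as big-endian, the last byte is least significant, giving 0xF343B328.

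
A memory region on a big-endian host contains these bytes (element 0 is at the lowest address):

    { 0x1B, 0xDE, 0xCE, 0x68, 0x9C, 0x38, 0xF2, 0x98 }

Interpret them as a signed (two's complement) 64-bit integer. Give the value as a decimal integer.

2008269432546718360

Big-endian: lowest address holds the most-significant byte.
The bytes are already most-significant first: 0x1BDECE689C38F298.
0x1BDECE689C38F298 = 2008269432546718360.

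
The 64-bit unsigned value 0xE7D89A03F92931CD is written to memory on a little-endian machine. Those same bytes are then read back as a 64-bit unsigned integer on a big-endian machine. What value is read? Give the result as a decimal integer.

Stored little-endian, the bytes at ascending addresses are CD 31 29 F9 03 9A D8 E7.
Read back as big-endian, the last byte is least significant, giving 0xCD3129F9039AD8E7.
0xCD3129F9039AD8E7 = 14785645201118124263.

14785645201118124263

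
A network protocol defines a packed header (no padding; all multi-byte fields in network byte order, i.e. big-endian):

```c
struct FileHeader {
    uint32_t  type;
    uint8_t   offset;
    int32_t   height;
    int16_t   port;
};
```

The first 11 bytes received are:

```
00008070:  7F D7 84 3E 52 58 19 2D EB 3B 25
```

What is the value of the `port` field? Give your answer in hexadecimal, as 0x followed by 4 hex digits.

0x3B25

`port` follows `type` (4 B), `offset` (1 B), `height` (4 B), so it starts at offset 4 + 1 + 4 = 9 and occupies 2 bytes.
Bytes at offsets 9..10: 3B 25.
Big-endian: lowest address holds the most-significant byte.
The bytes are already most-significant first: 0x3B25.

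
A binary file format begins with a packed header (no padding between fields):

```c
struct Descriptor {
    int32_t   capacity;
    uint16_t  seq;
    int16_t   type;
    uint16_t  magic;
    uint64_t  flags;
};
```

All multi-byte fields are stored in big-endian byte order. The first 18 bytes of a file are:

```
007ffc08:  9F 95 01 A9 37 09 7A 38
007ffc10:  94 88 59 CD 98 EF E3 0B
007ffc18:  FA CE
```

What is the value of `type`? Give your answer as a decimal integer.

31288

`type` follows `capacity` (4 B), `seq` (2 B), so it starts at offset 4 + 2 = 6 and occupies 2 bytes.
Bytes at offsets 6..7: 7A 38.
In big-endian order the high byte comes first in memory.
The bytes are already most-significant first: 0x7A38.
0x7A38 = 31288.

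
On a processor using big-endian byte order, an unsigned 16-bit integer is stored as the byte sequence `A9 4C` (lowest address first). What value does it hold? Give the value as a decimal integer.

In big-endian order the high byte comes first in memory.
The bytes are already most-significant first: 0xA94C.
0xA94C = 43340.

43340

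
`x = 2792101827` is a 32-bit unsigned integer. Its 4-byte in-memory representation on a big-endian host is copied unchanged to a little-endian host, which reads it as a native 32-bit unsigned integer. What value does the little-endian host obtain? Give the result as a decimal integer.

3273092262

2792101827 in 32-bit hexadecimal is 0xA66C17C3.
Stored big-endian, the bytes at ascending addresses are A6 6C 17 C3.
Read back as little-endian, the first byte is least significant, giving 0xC3176CA6.
0xC3176CA6 = 3273092262.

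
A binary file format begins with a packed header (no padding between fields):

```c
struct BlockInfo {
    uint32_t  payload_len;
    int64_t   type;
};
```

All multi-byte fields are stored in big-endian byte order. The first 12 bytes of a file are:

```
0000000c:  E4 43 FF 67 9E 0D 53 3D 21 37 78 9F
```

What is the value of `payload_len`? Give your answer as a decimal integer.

3829661543

`payload_len` is the first field, at byte offset 0, occupying 4 bytes.
Bytes at offsets 0..3: E4 43 FF 67.
Big-endian stores the most-significant byte at the lowest address.
The bytes are already most-significant first: 0xE443FF67.
0xE443FF67 = 3829661543.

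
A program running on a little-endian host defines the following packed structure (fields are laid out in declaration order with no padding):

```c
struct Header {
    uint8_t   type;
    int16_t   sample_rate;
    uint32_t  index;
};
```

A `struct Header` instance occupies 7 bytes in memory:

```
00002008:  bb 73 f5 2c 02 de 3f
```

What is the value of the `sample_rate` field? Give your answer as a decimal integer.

`sample_rate` follows `type` (1 byte), so it starts at byte offset 1 and occupies 2 bytes.
Bytes at offsets 1..2: 73 F5.
In little-endian order the low byte comes first in memory.
Reassemble most-significant byte first: F5 73 → 0xF573.
Top bit is set, so as a signed 16-bit value this is 0xF573 − 2^16 = -2701.

-2701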